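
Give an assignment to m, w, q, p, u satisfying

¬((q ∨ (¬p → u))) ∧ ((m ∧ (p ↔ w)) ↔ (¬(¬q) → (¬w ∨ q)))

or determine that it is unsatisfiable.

m: True, w: False, q: False, p: False, u: False

  ¬((q ∨ (¬p → u))) = True
    q ∨ (¬p → u) = False
      ¬p → u = False
        ¬p = True
  (m ∧ (p ↔ w)) ↔ (¬(¬q) → (¬w ∨ q)) = True
    m ∧ (p ↔ w) = True
      p ↔ w = True
    ¬(¬q) → (¬w ∨ q) = True
      ¬(¬q) = False
        ¬q = True
      ¬w ∨ q = True
        ¬w = True
Both conjuncts True, so the formula holds.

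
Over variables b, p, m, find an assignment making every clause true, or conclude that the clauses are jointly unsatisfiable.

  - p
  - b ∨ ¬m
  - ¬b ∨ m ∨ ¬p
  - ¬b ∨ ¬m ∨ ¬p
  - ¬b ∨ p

b=F; p=T; m=F

Unit clause (p) forces p = True.
Try b = True:
  (¬b ∨ m ∨ ¬p) forces m = True.
  clause (¬b ∨ ¬m ∨ ¬p) is falsified — backtrack.
So b = False.
  then (b ∨ ¬m) forces m = False.
Check each clause:
  (p): p holds.
  (b ∨ ¬m): ¬m holds.
  (¬b ∨ m ∨ ¬p): ¬b holds.
  (¬b ∨ ¬m ∨ ¬p): ¬b holds.
  (¬b ∨ p): ¬b holds.
All clauses satisfied.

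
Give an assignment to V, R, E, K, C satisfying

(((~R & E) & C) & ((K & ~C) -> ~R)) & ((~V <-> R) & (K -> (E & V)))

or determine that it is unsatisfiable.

V: True; R: False; E: True; K: True; C: True

  ((~R & E) & C) & ((K & ~C) -> ~R) = True
    (~R & E) & C = True
      ~R & E = True
        ~R = True
    (K & ~C) -> ~R = True
      K & ~C = False
        ~C = False
      ~R = True
  (~V <-> R) & (K -> (E & V)) = True
    ~V <-> R = True
      ~V = False
    K -> (E & V) = True
      E & V = True
Both conjuncts True, so the formula holds.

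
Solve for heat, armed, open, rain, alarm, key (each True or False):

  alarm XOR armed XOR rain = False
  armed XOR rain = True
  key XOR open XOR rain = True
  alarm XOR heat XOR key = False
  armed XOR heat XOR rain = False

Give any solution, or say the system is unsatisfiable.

heat = True; armed = True; open = True; rain = False; alarm = True; key = False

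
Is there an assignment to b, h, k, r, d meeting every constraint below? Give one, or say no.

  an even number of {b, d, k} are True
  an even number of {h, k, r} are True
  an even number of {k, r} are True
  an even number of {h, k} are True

b = False, h = False, k = False, r = False, d = False

{b, d, k}: 0 true → even ✓
{h, k, r}: 0 true → even ✓
{k, r}: 0 true → even ✓
{h, k}: 0 true → even ✓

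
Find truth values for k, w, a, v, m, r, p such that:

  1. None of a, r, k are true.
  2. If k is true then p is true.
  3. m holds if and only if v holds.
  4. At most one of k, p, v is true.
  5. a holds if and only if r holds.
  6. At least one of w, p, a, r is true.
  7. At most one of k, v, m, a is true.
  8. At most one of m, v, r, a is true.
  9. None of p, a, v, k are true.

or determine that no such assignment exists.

k = False; w = True; a = False; v = False; m = False; r = False; p = False

  (1) {a, r, k}: 0 true — none ✓
  (2) k=F ⇒ p: vacuous ✓
  (3) m=F, v=F — same ✓
  (4) {k, p, v}: 0 true — at most one ✓
  (5) a=F, r=F — same ✓
  (6) {w, p, a, r}: 1 true — at least one ✓
  (7) {k, v, m, a}: 0 true — at most one ✓
  (8) {m, v, r, a}: 0 true — at most one ✓
  (9) {p, a, v, k}: 0 true — none ✓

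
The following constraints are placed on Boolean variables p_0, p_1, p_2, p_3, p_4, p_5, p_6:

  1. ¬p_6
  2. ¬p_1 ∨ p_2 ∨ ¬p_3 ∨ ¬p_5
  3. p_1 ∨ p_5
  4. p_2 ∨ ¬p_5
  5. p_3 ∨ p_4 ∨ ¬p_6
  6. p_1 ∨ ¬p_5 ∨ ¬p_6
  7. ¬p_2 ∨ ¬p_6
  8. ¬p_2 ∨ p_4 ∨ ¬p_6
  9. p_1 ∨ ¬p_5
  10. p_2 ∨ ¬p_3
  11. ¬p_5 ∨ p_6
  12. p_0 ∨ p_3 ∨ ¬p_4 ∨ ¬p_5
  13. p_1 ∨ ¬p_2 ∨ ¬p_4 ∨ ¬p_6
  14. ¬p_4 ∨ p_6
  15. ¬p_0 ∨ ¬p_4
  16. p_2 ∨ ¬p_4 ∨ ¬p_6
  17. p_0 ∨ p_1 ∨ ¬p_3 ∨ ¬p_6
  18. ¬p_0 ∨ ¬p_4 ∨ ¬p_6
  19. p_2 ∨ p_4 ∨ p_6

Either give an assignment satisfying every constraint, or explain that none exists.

Unit clause (¬p_6) forces p_6 = False.
In (¬p_5 ∨ p_6) only ¬p_5 is left, so p_5 = False.
In (¬p_4 ∨ p_6) only ¬p_4 is left, so p_4 = False.
In (p_2 ∨ p_4 ∨ p_6) only p_2 is left, so p_2 = True.
In (p_1 ∨ p_5) only p_1 is left, so p_1 = True.
Set p_0 = False.
Set p_3 = True.
All clauses satisfied.

p_0 = False; p_1 = True; p_2 = True; p_3 = True; p_4 = False; p_5 = False; p_6 = False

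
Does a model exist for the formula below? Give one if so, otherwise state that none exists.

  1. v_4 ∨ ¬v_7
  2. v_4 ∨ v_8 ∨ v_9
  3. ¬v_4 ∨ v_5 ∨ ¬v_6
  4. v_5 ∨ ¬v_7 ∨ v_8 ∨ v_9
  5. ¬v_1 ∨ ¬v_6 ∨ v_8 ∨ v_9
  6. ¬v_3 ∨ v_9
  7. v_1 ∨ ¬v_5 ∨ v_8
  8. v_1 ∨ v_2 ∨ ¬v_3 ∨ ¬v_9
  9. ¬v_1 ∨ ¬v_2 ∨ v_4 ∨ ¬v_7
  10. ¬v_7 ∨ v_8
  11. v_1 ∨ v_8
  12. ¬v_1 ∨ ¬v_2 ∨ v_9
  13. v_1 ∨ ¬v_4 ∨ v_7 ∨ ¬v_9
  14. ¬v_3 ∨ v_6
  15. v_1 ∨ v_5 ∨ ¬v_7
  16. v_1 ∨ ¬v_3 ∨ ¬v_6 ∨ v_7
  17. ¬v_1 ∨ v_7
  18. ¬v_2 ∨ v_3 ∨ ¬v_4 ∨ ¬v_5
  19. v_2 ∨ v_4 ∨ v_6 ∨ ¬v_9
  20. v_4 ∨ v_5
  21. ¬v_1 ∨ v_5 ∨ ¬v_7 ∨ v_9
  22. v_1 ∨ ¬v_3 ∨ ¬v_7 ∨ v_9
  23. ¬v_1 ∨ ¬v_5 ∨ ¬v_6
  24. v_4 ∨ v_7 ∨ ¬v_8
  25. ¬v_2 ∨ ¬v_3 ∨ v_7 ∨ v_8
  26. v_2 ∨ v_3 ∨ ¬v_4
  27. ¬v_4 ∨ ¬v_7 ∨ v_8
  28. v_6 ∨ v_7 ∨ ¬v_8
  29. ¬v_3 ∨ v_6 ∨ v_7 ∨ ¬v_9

Set v_1 = True.
  then (¬v_1 ∨ v_7) forces v_7 = True.
  then (v_4 ∨ ¬v_7) forces v_4 = True.
  then (¬v_7 ∨ v_8) forces v_8 = True.
Try v_2 = False:
  (v_2 ∨ v_3 ∨ ¬v_4) forces v_3 = True.
  (¬v_3 ∨ v_9) forces v_9 = True.
  (¬v_3 ∨ v_6) forces v_6 = True.
  (¬v_4 ∨ v_5 ∨ ¬v_6) forces v_5 = True.
  clause (¬v_1 ∨ ¬v_5 ∨ ¬v_6) is falsified — backtrack.
So v_2 = True.
  then (¬v_1 ∨ ¬v_2 ∨ v_9) forces v_9 = True.
Set v_3 = False.
  then (¬v_2 ∨ v_3 ∨ ¬v_4 ∨ ¬v_5) forces v_5 = False.
  then (¬v_4 ∨ v_5 ∨ ¬v_6) forces v_6 = False.
All clauses satisfied.

v_1=T, v_2=T, v_3=F, v_4=T, v_5=F, v_6=F, v_7=T, v_8=T, v_9=T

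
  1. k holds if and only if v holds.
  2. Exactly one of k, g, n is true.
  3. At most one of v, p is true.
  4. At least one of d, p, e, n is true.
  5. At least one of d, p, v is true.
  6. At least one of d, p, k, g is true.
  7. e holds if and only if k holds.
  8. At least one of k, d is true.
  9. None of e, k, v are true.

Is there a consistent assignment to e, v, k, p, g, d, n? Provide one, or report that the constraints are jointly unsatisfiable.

e = False, v = False, k = False, p = True, g = False, d = True, n = True

  (1) k=F, v=F — same ✓
  (2) {k, g, n}: 1 true — exactly one ✓
  (3) {v, p}: 1 true — at most one ✓
  (4) {d, p, e, n}: 3 true — at least one ✓
  (5) {d, p, v}: 2 true — at least one ✓
  (6) {d, p, k, g}: 2 true — at least one ✓
  (7) e=F, k=F — same ✓
  (8) {k, d}: 1 true — at least one ✓
  (9) {e, k, v}: 0 true — none ✓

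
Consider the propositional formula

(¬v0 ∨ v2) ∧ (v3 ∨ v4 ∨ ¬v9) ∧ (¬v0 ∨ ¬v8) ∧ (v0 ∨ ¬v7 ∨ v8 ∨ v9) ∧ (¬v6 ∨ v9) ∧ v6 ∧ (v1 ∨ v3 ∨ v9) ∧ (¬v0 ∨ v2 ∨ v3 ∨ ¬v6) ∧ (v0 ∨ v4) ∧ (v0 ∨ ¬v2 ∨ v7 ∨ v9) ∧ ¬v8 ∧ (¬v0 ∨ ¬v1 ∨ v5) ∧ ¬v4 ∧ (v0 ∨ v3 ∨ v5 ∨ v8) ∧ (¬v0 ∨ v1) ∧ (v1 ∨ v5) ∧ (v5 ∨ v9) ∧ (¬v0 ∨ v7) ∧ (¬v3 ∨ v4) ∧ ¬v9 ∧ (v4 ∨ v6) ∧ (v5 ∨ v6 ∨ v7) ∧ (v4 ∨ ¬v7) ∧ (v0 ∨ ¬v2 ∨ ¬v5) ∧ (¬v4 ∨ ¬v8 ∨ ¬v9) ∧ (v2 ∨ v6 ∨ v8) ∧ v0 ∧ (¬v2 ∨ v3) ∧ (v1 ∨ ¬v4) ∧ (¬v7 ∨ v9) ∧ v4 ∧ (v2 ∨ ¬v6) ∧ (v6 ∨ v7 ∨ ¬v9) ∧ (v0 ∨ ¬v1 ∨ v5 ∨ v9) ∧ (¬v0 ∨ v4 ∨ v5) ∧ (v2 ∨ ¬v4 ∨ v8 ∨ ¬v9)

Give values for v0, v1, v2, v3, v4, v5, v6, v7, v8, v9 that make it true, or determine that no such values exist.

Case v4 = True:
  Clause (¬v4) is falsified — contradiction.
Case v4 = False:
  Clause (v4) is falsified — contradiction.
Both cases fail, so the formula is unsatisfiable.

Unsatisfiable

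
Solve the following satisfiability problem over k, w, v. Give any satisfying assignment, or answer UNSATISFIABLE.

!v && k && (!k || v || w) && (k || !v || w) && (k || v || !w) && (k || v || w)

k=T, w=T, v=F

Unit clause (!v) forces v = False.
Unit clause (k) forces k = True.
In (!k || v || w) only w is left, so w = True.
Check each clause:
  (!v): !v holds.
  (k): k holds.
  (!k || v || w): w holds.
  (k || !v || w): k holds.
  (k || v || !w): k holds.
  (k || v || w): k holds.
All clauses satisfied.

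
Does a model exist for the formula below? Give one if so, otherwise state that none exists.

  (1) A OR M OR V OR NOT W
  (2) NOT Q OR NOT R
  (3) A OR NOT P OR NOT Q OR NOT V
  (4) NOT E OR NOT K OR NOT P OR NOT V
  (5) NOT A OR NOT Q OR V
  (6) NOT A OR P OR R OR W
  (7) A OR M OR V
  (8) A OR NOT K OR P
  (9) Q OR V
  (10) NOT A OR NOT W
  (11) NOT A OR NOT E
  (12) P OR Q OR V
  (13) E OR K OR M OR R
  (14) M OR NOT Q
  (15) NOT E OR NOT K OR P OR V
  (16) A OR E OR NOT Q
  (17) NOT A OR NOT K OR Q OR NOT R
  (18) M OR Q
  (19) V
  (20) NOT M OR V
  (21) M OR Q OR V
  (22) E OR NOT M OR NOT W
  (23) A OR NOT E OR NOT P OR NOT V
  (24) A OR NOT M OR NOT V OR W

Unit clause (V) forces V = True.
Set A = True.
  then (NOT A OR NOT W) forces W = False.
  then (NOT A OR NOT E) forces E = False.
Set R = False.
  then (NOT A OR P OR R OR W) forces P = True.
Set K = False.
  then (E OR K OR M OR R) forces M = True.
Set Q = True.
All clauses satisfied.

V=T, A=T, R=F, W=F, E=F, P=T, K=F, Q=T, M=T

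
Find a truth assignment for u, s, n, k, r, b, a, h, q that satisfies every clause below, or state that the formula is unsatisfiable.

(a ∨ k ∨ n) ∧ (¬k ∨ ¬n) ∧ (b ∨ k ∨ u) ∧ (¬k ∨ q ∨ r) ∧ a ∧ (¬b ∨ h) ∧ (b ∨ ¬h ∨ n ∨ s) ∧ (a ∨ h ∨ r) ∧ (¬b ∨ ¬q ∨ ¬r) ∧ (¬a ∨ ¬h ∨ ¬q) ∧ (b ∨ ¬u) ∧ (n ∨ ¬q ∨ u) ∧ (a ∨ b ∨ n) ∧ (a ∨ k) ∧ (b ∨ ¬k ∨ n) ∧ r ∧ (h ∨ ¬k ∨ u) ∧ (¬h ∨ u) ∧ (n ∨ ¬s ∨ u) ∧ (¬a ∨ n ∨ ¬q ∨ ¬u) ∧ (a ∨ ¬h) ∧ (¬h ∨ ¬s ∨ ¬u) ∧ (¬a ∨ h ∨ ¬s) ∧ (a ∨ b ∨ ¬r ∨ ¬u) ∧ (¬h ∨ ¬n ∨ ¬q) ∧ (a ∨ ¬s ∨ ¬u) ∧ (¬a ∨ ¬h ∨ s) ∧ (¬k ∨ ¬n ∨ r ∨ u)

Unsatisfiable — no assignment works.

Case b = True:
  (a) forces a = True.
  (¬b ∨ h) forces h = True.
  (¬a ∨ ¬h ∨ ¬q) forces q = False.
  (r) forces r = True.
  (¬h ∨ u) forces u = True.
  (¬h ∨ ¬s ∨ ¬u) forces s = False.
  Clause (¬a ∨ ¬h ∨ s) is falsified — contradiction.
Case b = False:
  (a) forces a = True.
  (b ∨ ¬u) forces u = False.
  (b ∨ k ∨ u) forces k = True.
  (¬k ∨ ¬n) forces n = False.
  Clause (b ∨ ¬k ∨ n) is falsified — contradiction.
Both cases fail, so the formula is unsatisfiable.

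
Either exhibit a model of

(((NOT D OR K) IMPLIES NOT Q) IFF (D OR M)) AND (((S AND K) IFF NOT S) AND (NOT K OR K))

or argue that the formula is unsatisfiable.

Q: True; S: True; D: True; K: False; M: False

  ((NOT D OR K) IMPLIES NOT Q) IFF (D OR M) = True
    (NOT D OR K) IMPLIES NOT Q = True
      NOT D OR K = False
        NOT D = False
      NOT Q = False
    D OR M = True
  ((S AND K) IFF NOT S) AND (NOT K OR K) = True
    (S AND K) IFF NOT S = True
      S AND K = False
      NOT S = False
    NOT K OR K = True
      NOT K = True
Both conjuncts True, so the formula holds.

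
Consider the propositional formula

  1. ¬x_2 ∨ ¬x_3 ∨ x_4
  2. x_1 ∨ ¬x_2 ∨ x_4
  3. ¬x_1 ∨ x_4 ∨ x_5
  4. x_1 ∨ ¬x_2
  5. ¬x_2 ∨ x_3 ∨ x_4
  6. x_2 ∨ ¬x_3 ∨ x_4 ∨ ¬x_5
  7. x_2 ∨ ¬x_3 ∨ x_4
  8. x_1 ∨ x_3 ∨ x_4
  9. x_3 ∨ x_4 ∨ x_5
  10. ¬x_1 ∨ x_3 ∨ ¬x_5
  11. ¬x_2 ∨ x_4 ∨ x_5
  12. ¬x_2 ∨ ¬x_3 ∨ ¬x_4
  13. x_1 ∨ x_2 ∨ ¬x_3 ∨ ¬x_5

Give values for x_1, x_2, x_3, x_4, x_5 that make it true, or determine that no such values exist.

x_1 = True; x_2 = False; x_3 = True; x_4 = True; x_5 = False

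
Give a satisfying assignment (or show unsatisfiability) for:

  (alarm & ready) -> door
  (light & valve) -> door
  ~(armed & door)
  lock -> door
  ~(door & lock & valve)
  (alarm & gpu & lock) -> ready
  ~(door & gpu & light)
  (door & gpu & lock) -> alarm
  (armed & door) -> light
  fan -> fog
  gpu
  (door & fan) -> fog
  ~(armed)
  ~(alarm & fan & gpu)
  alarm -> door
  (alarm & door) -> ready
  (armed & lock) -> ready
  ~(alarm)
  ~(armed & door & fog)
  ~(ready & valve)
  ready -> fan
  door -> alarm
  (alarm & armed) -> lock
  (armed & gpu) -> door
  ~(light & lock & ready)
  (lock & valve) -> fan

Unit clause (~armed) forces armed = False.
Unit clause (gpu) forces gpu = True.
Unit clause (~alarm) forces alarm = False.
In (alarm | ~door) only ~door is left, so door = False.
In (door | ~lock) only ~lock is left, so lock = False.
Set fan = True.
  then (~fan | fog) forces fog = True.
Set valve = False.
Set ready = False.
Set light = True.
All clauses satisfied.

fan=T; fog=T; lock=F; door=F; armed=F; valve=F; alarm=F; ready=F; gpu=T; light=T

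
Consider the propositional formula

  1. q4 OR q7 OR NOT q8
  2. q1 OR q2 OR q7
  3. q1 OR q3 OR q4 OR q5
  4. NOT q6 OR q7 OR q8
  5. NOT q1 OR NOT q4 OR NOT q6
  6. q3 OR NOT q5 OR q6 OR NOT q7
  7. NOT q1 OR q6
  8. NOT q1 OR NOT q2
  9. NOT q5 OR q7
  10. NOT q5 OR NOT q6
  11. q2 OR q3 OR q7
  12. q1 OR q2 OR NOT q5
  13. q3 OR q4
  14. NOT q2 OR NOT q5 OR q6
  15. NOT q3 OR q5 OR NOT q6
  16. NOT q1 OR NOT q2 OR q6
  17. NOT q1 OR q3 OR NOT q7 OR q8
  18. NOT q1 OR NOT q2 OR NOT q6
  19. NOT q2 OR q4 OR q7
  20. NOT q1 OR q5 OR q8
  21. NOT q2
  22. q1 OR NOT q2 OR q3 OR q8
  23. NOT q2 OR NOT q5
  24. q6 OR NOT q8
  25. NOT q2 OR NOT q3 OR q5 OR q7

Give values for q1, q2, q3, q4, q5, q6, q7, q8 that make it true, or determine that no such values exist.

q1=F, q2=F, q3=F, q4=T, q5=F, q6=F, q7=T, q8=F

Unit clause (NOT q2) forces q2 = False.
Try q1 = True:
  (NOT q1 OR q6) forces q6 = True.
  (NOT q1 OR NOT q4 OR NOT q6) forces q4 = False.
  (NOT q5 OR NOT q6) forces q5 = False.
  (q3 OR q4) forces q3 = True.
  clause (NOT q3 OR q5 OR NOT q6) is falsified — backtrack.
So q1 = False.
  then (q1 OR q2 OR q7) forces q7 = True.
  then (q1 OR q2 OR NOT q5) forces q5 = False.
Set q3 = False.
  then (q1 OR q3 OR q4 OR q5) forces q4 = True.
Set q6 = False.
  then (q6 OR NOT q8) forces q8 = False.
All clauses satisfied.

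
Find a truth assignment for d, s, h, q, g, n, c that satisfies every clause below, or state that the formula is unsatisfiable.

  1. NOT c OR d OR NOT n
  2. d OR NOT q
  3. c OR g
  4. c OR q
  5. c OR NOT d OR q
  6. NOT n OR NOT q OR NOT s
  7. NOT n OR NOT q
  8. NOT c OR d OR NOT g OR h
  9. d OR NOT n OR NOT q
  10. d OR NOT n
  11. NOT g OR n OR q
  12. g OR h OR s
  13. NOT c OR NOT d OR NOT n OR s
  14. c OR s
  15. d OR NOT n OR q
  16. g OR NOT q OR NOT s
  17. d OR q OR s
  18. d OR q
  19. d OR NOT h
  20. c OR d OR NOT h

d: True, s: True, h: False, q: False, g: False, n: False, c: True

Try d = False:
  (d OR NOT q) forces q = False.
  clause (d OR q) is falsified — backtrack.
So d = True.
Set s = True.
Set h = False.
Set q = False.
  then (c OR q) forces c = True.
Set g = False.
Set n = False.
All clauses satisfied.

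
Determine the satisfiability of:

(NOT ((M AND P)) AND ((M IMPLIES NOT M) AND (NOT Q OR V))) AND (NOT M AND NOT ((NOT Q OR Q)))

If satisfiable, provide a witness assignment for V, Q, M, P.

Unsatisfiable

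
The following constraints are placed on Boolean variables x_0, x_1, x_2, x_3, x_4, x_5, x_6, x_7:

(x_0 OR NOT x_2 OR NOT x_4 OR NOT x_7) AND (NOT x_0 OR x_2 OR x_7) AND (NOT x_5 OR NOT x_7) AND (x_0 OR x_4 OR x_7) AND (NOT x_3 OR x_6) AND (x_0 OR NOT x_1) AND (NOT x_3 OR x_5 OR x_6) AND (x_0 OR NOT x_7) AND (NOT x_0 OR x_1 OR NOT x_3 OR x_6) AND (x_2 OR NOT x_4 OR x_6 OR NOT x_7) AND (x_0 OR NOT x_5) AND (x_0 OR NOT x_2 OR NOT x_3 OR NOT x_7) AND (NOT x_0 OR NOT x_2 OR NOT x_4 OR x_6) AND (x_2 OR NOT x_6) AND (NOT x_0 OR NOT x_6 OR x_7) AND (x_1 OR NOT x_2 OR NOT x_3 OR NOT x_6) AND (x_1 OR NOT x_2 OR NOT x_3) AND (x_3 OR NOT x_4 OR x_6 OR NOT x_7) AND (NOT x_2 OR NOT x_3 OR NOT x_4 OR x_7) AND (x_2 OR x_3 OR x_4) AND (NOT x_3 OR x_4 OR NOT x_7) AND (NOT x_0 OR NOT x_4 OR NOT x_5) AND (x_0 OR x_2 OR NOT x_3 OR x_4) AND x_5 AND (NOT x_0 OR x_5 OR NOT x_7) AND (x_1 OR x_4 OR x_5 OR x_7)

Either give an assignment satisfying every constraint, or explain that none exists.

x_0: True, x_1: False, x_2: True, x_3: False, x_4: False, x_5: True, x_6: False, x_7: False

Unit clause (x_5) forces x_5 = True.
In (NOT x_5 OR NOT x_7) only NOT x_7 is left, so x_7 = False.
In (x_0 OR NOT x_5) only x_0 is left, so x_0 = True.
In (NOT x_0 OR NOT x_6 OR x_7) only NOT x_6 is left, so x_6 = False.
In (NOT x_0 OR NOT x_4 OR NOT x_5) only NOT x_4 is left, so x_4 = False.
In (NOT x_0 OR x_2 OR x_7) only x_2 is left, so x_2 = True.
In (NOT x_3 OR x_6) only NOT x_3 is left, so x_3 = False.
Set x_1 = False.
All clauses satisfied.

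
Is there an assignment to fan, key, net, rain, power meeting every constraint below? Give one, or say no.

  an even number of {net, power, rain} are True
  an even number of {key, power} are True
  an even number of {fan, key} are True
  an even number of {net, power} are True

fan = False, key = False, net = False, rain = False, power = False

{net, power, rain}: 0 true → even ✓
{key, power}: 0 true → even ✓
{fan, key}: 0 true → even ✓
{net, power}: 0 true → even ✓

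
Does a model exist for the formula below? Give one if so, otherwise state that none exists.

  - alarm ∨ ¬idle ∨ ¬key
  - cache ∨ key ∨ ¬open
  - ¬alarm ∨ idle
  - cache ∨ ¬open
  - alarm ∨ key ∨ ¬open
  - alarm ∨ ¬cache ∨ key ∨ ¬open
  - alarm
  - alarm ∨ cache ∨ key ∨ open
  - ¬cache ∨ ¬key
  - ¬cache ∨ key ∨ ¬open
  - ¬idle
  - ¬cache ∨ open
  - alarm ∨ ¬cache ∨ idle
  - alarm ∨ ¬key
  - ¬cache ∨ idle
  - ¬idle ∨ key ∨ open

No satisfying assignment exists.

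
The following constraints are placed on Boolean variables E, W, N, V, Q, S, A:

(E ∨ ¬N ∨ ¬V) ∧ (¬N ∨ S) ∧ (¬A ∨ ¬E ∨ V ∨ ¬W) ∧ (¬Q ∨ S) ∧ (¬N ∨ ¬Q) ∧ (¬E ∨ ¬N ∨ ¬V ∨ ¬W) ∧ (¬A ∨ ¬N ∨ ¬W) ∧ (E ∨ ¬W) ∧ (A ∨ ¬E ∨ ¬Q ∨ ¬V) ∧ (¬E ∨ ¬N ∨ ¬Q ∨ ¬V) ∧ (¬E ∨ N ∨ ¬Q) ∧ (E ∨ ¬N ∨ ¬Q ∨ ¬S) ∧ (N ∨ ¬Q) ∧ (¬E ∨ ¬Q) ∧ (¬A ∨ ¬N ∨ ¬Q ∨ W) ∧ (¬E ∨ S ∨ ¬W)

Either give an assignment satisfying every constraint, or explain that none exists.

Set E = True.
  then (¬E ∨ ¬Q) forces Q = False.
Set W = False.
Set N = True.
  then (¬N ∨ S) forces S = True.
Set V = False.
Set A = True.
All clauses satisfied.

E = True; W = False; N = True; V = False; Q = False; S = True; A = True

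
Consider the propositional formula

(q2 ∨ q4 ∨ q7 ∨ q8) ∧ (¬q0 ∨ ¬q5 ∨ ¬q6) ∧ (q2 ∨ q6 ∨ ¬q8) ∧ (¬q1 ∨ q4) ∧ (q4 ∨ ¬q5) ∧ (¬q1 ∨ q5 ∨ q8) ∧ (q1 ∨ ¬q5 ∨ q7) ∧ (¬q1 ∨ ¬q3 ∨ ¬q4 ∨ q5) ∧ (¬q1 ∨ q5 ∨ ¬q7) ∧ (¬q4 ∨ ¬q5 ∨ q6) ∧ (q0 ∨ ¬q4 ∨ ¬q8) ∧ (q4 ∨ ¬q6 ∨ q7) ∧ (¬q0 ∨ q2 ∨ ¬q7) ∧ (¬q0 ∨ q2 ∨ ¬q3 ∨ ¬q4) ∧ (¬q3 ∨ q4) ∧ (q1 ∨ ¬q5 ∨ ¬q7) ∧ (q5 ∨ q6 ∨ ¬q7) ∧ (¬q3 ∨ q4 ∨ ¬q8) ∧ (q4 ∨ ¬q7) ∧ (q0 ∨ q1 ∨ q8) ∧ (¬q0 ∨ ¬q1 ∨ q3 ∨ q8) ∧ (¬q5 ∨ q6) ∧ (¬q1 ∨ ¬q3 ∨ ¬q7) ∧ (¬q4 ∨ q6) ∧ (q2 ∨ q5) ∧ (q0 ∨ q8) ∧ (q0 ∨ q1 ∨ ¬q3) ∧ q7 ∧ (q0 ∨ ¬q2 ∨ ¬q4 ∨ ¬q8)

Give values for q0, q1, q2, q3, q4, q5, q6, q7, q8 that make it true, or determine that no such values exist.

q0 = True, q1 = False, q2 = True, q3 = False, q4 = True, q5 = False, q6 = True, q7 = True, q8 = False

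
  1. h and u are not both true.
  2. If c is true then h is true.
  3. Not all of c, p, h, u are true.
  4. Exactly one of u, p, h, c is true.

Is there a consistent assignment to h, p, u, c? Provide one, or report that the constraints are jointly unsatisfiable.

h: False; p: True; u: False; c: False

  (1) h=F, u=F — not both ✓
  (2) c=F ⇒ h: vacuous ✓
  (3) {c, p, h, u}: 1/4 true — not all ✓
  (4) {u, p, h, c}: 1 true — exactly one ✓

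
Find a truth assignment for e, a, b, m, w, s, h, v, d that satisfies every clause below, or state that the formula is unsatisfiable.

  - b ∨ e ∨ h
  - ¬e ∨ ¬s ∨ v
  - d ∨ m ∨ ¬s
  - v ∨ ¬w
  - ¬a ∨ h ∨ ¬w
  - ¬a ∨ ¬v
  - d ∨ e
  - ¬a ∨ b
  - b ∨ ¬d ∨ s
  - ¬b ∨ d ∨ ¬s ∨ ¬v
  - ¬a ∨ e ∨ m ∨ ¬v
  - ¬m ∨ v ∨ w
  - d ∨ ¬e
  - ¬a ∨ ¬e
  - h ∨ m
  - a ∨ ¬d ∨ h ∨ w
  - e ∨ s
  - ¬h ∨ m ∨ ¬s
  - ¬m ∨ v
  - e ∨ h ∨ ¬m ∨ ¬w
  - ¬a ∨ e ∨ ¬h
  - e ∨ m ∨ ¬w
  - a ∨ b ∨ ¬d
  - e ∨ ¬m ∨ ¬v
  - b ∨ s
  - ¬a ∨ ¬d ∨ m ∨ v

e = True, a = False, b = True, m = True, w = True, s = False, h = False, v = True, d = True

Set e = True.
  then (d ∨ ¬e) forces d = True.
  then (¬a ∨ ¬e) forces a = False.
  then (a ∨ b ∨ ¬d) forces b = True.
Set m = True.
  then (¬m ∨ v) forces v = True.
Set w = True.
Set s = False.
Set h = False.
All clauses satisfied.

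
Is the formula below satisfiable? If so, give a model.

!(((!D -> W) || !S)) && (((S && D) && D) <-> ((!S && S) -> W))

No satisfying assignment exists.

Case S = True: the formula simplifies to !((!D -> W)) && (D && D).
  D = True: the conjunct !((!D -> W)) becomes !((False -> W)) = False.
  D = False: the conjunct D is False.
Case S = False: the conjunct !(((!D -> W) || !S)) becomes !(((!D -> W) || True)) = False.
Both cases fail — unsatisfiable.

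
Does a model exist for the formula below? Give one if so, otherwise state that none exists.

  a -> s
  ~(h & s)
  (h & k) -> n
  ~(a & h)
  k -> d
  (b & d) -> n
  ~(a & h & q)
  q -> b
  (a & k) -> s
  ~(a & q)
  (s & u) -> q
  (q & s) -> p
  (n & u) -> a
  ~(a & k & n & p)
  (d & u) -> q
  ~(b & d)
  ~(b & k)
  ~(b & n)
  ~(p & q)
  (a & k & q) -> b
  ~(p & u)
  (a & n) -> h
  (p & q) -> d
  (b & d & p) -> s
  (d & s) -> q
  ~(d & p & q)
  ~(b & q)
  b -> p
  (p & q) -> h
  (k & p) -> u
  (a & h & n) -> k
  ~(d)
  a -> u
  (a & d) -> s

q = False, b = False, p = False, a = False, h = False, d = False, u = False, s = True, n = True, k = False

Unit clause (~d) forces d = False.
In (d | ~k) only ~k is left, so k = False.
Try q = True:
  (~p | ~q) forces p = False.
  (~b | p) forces b = False.
  clause (b | ~q) is falsified — backtrack.
So q = False.
Set b = False.
Set p = False.
Try a = True:
  (~a | s) forces s = True.
  (q | ~s | ~u) forces u = False.
  clause (~a | u) is falsified — backtrack.
So a = False.
Set h = False.
Set u = False.
Set s = True.
Set n = True.
All clauses satisfied.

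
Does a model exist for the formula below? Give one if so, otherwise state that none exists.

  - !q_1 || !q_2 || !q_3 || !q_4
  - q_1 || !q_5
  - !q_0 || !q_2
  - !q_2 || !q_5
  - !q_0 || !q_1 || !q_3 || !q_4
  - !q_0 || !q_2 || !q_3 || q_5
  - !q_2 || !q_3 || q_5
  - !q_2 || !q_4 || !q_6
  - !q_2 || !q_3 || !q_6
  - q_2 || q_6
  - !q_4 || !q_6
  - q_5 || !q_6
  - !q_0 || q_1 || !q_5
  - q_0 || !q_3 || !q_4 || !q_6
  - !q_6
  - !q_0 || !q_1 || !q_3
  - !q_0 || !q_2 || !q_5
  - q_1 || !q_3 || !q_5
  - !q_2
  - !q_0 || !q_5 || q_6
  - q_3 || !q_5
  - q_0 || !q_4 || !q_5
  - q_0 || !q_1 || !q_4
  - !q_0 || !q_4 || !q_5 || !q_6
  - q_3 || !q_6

Case q_2 = True:
  Clause (!q_2) is falsified — contradiction.
Case q_2 = False:
  (q_2 || q_6) forces q_6 = True.
  Clause (!q_6) is falsified — contradiction.
Both cases fail, so the formula is unsatisfiable.

UNSATISFIABLE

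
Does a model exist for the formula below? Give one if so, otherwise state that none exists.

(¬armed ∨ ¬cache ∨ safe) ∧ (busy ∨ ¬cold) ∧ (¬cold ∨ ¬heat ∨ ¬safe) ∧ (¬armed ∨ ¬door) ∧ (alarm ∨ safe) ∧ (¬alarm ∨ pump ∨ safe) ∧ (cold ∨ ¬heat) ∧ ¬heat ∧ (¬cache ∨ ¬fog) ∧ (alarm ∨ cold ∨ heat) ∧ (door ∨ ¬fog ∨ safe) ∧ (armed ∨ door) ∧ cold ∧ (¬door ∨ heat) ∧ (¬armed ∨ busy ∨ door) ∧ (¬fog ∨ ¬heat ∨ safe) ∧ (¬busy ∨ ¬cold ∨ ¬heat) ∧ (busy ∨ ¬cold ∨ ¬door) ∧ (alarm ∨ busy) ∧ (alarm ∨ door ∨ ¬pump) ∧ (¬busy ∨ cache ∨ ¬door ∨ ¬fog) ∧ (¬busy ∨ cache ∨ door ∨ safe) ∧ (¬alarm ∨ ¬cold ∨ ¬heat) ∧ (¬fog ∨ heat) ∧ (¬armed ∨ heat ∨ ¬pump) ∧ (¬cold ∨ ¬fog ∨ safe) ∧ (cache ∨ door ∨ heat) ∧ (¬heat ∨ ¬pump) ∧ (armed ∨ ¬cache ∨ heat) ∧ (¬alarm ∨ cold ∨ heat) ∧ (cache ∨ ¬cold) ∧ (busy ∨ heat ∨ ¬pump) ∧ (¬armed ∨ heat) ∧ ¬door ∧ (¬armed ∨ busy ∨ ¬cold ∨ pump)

UNSATISFIABLE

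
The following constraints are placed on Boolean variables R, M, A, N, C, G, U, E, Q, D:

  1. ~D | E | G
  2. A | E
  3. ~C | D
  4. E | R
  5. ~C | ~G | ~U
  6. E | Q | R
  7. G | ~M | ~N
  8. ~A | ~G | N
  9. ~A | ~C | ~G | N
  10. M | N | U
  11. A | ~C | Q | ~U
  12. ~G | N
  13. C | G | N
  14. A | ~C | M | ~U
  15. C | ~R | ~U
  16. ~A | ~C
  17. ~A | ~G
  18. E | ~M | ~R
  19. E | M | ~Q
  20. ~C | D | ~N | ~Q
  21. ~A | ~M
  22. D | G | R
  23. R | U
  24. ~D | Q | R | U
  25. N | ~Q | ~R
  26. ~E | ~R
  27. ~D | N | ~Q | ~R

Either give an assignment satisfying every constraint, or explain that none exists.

Set R = False.
  then (E | R) forces E = True.
  then (R | U) forces U = True.
Set M = True.
  then (~A | ~M) forces A = False.
Set N = False.
  then (~G | N) forces G = False.
  then (C | G | N) forces C = True.
  then (D | G | R) forces D = True.
  then (A | ~C | Q | ~U) forces Q = True.
All clauses satisfied.

R = False, M = True, A = False, N = False, C = True, G = False, U = True, E = True, Q = True, D = True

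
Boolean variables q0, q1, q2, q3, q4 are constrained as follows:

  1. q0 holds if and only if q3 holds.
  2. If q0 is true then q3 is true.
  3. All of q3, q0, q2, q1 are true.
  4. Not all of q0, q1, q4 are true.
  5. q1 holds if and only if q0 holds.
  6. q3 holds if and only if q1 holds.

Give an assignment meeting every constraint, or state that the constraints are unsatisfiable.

q0=T; q1=T; q2=T; q3=T; q4=F

  (1) q0=T, q3=T — same ✓
  (2) q0=T ⇒ q3: T ✓
  (3) {q3, q0, q2, q1}: all 4 true ✓
  (4) {q0, q1, q4}: 2/3 true — not all ✓
  (5) q1=T, q0=T — same ✓
  (6) q3=T, q1=T — same ✓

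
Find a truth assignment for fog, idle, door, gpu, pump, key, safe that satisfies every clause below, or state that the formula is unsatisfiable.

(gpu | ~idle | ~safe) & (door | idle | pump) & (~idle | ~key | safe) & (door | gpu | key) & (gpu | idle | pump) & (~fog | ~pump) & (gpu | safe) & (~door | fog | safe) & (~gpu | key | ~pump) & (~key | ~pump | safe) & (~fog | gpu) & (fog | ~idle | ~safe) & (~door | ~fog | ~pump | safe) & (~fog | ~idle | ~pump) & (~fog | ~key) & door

fog=T; idle=T; door=T; gpu=T; pump=F; key=F; safe=T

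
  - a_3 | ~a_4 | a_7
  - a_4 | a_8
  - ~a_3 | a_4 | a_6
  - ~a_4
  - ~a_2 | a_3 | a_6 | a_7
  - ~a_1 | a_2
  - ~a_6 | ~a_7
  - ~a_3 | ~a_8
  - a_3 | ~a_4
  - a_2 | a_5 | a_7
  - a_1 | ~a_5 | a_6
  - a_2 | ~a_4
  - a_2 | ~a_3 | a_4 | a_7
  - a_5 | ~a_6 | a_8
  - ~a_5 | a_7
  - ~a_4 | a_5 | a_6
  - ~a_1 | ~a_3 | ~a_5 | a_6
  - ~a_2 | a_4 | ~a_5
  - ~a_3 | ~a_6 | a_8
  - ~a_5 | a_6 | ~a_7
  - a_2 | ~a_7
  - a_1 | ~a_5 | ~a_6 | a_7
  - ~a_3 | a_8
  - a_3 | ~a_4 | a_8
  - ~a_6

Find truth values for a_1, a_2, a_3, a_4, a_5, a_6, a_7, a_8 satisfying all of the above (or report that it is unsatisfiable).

a_1=F, a_2=T, a_3=F, a_4=F, a_5=F, a_6=F, a_7=T, a_8=T

Unit clause (~a_4) forces a_4 = False.
Unit clause (~a_6) forces a_6 = False.
In (a_4 | a_8) only a_8 is left, so a_8 = True.
In (~a_3 | a_4 | a_6) only ~a_3 is left, so a_3 = False.
Set a_1 = False.
  then (a_1 | ~a_5 | a_6) forces a_5 = False.
Set a_2 = True.
  then (~a_2 | a_3 | a_6 | a_7) forces a_7 = True.
All clauses satisfied.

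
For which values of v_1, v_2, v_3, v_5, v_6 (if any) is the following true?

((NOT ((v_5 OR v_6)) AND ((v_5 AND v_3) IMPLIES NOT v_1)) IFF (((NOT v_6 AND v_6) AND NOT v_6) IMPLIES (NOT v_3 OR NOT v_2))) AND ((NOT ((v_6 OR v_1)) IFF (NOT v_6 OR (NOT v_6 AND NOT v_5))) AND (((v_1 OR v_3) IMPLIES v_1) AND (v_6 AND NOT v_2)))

UNSATISFIABLE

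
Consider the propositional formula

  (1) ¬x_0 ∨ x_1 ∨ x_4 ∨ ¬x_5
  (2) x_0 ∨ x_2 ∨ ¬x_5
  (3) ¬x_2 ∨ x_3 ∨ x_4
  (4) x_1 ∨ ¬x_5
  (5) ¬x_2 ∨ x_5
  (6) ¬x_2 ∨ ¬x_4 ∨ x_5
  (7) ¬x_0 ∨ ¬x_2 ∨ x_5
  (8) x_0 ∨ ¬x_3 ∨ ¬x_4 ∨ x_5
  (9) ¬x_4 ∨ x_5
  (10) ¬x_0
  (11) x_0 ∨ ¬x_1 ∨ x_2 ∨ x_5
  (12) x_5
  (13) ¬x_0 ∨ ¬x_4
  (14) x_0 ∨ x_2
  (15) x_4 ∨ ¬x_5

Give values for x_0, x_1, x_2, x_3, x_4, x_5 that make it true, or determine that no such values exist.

Unit clause (¬x_0) forces x_0 = False.
Unit clause (x_5) forces x_5 = True.
In (x_0 ∨ x_2) only x_2 is left, so x_2 = True.
In (x_4 ∨ ¬x_5) only x_4 is left, so x_4 = True.
In (x_1 ∨ ¬x_5) only x_1 is left, so x_1 = True.
Set x_3 = True.
All clauses satisfied.

x_0: False, x_1: True, x_2: True, x_3: True, x_4: True, x_5: True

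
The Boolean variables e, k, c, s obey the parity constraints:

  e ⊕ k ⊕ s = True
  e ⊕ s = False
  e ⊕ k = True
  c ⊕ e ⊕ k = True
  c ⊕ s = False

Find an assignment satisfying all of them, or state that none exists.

e = False, k = True, c = False, s = False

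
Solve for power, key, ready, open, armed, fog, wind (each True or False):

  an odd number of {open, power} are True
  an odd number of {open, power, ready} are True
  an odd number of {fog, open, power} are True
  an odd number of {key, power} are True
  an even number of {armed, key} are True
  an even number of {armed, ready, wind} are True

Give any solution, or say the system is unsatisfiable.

power=F; key=T; ready=F; open=T; armed=T; fog=F; wind=T

{open, power}: 1 true → odd ✓
{open, power, ready}: 1 true → odd ✓
{fog, open, power}: 1 true → odd ✓
{key, power}: 1 true → odd ✓
{armed, key}: 2 true → even ✓
{armed, ready, wind}: 2 true → even ✓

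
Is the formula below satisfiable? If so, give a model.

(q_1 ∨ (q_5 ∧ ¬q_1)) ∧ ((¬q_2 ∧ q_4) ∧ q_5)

q_1: True; q_2: False; q_4: True; q_5: True

  q_1 ∨ (q_5 ∧ ¬q_1) = True
    q_5 ∧ ¬q_1 = False
      ¬q_1 = False
  (¬q_2 ∧ q_4) ∧ q_5 = True
    ¬q_2 ∧ q_4 = True
      ¬q_2 = True
Both conjuncts True, so the formula holds.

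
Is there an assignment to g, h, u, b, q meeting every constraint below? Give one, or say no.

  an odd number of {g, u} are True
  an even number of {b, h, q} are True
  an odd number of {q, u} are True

g = False, h = False, u = True, b = False, q = False

{g, u}: 1 true → odd ✓
{b, h, q}: 0 true → even ✓
{q, u}: 1 true → odd ✓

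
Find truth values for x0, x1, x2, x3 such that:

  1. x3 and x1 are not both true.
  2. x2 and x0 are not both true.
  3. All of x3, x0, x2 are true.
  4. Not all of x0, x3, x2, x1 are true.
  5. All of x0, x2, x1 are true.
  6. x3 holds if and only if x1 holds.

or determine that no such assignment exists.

No satisfying assignment exists.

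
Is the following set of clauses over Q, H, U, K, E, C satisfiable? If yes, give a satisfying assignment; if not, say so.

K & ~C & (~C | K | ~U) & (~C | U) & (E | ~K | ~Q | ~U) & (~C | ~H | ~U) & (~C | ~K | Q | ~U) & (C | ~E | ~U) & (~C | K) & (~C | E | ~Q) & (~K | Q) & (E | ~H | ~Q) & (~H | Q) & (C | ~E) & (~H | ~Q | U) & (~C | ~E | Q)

Unit clause (K) forces K = True.
Unit clause (~C) forces C = False.
In (~K | Q) only Q is left, so Q = True.
In (C | ~E) only ~E is left, so E = False.
In (E | ~K | ~Q | ~U) only ~U is left, so U = False.
In (E | ~H | ~Q) only ~H is left, so H = False.
All clauses satisfied.

Q: True, H: False, U: False, K: True, E: False, C: False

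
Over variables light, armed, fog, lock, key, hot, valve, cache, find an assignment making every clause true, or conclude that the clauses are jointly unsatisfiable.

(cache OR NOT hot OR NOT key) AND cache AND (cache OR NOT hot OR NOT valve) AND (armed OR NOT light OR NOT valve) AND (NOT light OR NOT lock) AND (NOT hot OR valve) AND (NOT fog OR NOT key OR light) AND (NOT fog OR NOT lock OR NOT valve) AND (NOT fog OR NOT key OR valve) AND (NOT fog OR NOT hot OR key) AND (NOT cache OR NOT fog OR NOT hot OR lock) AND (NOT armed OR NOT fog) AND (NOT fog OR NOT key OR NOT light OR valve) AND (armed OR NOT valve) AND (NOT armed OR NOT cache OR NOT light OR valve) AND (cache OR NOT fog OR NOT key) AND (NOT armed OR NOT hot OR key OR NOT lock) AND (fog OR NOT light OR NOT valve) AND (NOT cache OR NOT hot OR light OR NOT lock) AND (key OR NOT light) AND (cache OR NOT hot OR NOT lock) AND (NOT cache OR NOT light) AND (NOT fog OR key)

Unit clause (cache) forces cache = True.
In (NOT cache OR NOT light) only NOT light is left, so light = False.
Set armed = True.
  then (NOT armed OR NOT fog) forces fog = False.
Set lock = False.
Set key = False.
Set hot = False.
Set valve = True.
All clauses satisfied.

light = False; armed = True; fog = False; lock = False; key = False; hot = False; valve = True; cache = True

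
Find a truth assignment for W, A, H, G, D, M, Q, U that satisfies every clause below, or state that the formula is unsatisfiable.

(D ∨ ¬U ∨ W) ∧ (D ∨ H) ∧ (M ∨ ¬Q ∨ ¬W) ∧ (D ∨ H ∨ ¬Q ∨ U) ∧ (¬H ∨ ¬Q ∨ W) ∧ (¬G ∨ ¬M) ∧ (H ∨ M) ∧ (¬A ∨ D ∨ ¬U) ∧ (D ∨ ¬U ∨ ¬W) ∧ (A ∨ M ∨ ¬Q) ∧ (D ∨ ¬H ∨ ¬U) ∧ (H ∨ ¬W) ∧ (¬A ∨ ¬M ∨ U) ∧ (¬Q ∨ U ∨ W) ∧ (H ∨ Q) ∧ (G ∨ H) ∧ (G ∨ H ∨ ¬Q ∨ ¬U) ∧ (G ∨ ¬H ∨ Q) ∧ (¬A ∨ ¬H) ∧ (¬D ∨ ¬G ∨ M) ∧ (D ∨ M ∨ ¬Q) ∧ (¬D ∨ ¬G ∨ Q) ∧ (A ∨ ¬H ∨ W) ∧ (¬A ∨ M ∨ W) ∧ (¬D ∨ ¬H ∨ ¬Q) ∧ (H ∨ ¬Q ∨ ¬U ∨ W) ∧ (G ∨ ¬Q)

Set W = True.
  then (H ∨ ¬W) forces H = True.
  then (¬A ∨ ¬H) forces A = False.
Try G = False:
  (G ∨ ¬H ∨ Q) forces Q = True.
  clause (G ∨ ¬Q) is falsified — backtrack.
So G = True.
  then (¬G ∨ ¬M) forces M = False.
  then (A ∨ M ∨ ¬Q) forces Q = False.
  then (¬D ∨ ¬G ∨ M) forces D = False.
  then (D ∨ ¬U ∨ ¬W) forces U = False.
All clauses satisfied.

W: True, A: False, H: True, G: True, D: False, M: False, Q: False, U: False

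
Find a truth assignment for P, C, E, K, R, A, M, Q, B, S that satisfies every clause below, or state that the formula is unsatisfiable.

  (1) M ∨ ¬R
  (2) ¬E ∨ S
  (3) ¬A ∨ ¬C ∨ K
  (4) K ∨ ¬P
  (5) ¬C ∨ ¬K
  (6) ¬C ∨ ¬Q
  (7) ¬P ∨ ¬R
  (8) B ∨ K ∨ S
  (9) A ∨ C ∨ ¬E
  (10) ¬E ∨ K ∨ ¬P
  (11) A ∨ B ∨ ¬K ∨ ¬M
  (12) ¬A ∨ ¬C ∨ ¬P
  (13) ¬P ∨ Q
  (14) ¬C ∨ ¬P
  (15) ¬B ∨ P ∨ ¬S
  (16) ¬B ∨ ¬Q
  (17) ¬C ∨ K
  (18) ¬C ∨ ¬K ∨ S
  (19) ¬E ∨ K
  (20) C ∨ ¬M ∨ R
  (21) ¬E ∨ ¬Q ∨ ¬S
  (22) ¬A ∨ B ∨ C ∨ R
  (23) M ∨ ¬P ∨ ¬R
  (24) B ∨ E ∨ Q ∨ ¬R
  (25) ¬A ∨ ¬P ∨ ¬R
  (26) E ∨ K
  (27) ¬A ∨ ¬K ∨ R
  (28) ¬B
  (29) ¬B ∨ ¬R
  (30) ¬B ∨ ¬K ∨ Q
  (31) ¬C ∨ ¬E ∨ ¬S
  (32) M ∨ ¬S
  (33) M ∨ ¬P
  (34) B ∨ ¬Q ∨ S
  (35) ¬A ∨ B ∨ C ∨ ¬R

Unit clause (¬B) forces B = False.
Set P = False.
Try C = True:
  (¬C ∨ ¬K) forces K = False.
  clause (¬C ∨ K) is falsified — backtrack.
So C = False.
Set E = False.
  then (E ∨ K) forces K = True.
Try R = True:
  (M ∨ ¬R) forces M = True.
  (A ∨ B ∨ ¬K ∨ ¬M) forces A = True.
  clause (¬A ∨ B ∨ C ∨ ¬R) is falsified — backtrack.
So R = False.
  then (C ∨ ¬M ∨ R) forces M = False.
  then (¬A ∨ B ∨ C ∨ R) forces A = False.
  then (M ∨ ¬S) forces S = False.
  then (B ∨ ¬Q ∨ S) forces Q = False.
All clauses satisfied.

P: False, C: False, E: False, K: True, R: False, A: False, M: False, Q: False, B: False, S: False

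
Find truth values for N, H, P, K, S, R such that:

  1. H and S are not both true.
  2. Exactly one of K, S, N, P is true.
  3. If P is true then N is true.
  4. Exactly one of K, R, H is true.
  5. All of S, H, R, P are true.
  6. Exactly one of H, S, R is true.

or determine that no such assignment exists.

Case H = True:
  (1) with H=T forces S = False.
  Constraint (5) is violated (S=F) — contradiction.
Case H = False:
  Constraint (5) is violated (H=F) — contradiction.
Both cases fail — unsatisfiable.

UNSATISFIABLE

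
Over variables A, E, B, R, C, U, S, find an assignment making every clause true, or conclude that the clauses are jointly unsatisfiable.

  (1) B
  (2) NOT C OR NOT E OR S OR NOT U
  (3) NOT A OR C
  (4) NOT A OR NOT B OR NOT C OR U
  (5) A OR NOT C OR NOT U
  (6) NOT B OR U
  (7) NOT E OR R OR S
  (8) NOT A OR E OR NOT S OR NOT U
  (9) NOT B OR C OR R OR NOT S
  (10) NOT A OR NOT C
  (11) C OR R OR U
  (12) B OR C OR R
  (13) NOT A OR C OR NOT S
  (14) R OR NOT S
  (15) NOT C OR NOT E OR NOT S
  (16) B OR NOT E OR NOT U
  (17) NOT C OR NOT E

A=F; E=T; B=T; R=T; C=F; U=T; S=T

Unit clause (B) forces B = True.
In (NOT B OR U) only U is left, so U = True.
Try A = True:
  (NOT A OR C) forces C = True.
  clause (NOT A OR NOT C) is falsified — backtrack.
So A = False.
  then (A OR NOT C OR NOT U) forces C = False.
Set E = True.
Try R = False:
  (NOT E OR R OR S) forces S = True.
  clause (NOT B OR C OR R OR NOT S) is falsified — backtrack.
So R = True.
Set S = True.
All clauses satisfied.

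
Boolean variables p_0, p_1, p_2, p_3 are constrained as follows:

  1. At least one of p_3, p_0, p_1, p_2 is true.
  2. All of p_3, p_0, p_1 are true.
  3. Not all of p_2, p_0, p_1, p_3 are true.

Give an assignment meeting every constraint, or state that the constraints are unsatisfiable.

p_0=T, p_1=T, p_2=F, p_3=T

  (1) {p_3, p_0, p_1, p_2}: 3 true — at least one ✓
  (2) {p_3, p_0, p_1}: all 3 true ✓
  (3) {p_2, p_0, p_1, p_3}: 3/4 true — not all ✓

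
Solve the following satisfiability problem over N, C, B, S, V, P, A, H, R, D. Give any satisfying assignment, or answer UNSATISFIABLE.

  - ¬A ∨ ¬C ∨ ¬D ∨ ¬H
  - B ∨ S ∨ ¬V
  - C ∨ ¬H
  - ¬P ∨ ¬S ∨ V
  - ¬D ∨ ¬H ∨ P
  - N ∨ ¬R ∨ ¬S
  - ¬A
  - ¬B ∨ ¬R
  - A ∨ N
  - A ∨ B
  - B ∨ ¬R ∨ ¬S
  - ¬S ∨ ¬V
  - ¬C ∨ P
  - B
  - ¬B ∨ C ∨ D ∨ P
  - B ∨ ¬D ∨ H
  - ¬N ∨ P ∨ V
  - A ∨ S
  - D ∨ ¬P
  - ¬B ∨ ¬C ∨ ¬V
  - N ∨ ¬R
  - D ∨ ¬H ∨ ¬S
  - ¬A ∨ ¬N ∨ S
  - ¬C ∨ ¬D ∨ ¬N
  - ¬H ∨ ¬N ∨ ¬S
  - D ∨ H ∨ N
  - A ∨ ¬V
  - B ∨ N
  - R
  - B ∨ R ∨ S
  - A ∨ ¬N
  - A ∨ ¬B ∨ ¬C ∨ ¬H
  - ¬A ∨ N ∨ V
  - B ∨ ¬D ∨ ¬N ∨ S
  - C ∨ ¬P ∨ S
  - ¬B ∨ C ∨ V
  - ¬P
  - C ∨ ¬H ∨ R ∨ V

Case A = True:
  Clause (¬A) is falsified — contradiction.
Case A = False:
  (A ∨ N) forces N = True.
  Clause (A ∨ ¬N) is falsified — contradiction.
Both cases fail, so the formula is unsatisfiable.

UNSATISFIABLE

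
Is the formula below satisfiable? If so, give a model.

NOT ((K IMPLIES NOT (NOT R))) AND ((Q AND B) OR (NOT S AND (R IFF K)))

R=F; K=T; B=T; Q=T; S=T

  NOT ((K IMPLIES NOT (NOT R))) = True
    K IMPLIES NOT (NOT R) = False
      NOT (NOT R) = False
        NOT R = True
  (Q AND B) OR (NOT S AND (R IFF K)) = True
    Q AND B = True
    NOT S AND (R IFF K) = False
      NOT S = False
      R IFF K = False
Both conjuncts True, so the formula holds.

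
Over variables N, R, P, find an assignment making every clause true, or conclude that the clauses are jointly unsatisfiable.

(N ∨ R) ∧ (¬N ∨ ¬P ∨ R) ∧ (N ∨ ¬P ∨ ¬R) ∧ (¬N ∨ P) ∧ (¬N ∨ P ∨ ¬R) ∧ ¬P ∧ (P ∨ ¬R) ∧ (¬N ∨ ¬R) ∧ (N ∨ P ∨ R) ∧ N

Case N = True:
  (¬N ∨ P) forces P = True.
  Clause (¬P) is falsified — contradiction.
Case N = False:
  Clause (N) is falsified — contradiction.
Both cases fail, so the formula is unsatisfiable.

The formula is unsatisfiable.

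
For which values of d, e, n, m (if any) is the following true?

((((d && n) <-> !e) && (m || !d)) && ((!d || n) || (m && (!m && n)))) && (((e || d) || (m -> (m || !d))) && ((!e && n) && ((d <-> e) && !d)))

No satisfying assignment exists.

Case d = True: the conjunct !d is False.
Case d = False: the formula simplifies to e && ((!e && n) && !e).
  e = True: the conjunct !e is False.
  e = False: the conjunct e is False.
Both cases fail — unsatisfiable.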